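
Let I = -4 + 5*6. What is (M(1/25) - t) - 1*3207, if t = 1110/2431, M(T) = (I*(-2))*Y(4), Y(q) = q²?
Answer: -9819919/2431 ≈ -4039.5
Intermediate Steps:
I = 26 (I = -4 + 30 = 26)
M(T) = -832 (M(T) = (26*(-2))*4² = -52*16 = -832)
t = 1110/2431 (t = 1110*(1/2431) = 1110/2431 ≈ 0.45660)
(M(1/25) - t) - 1*3207 = (-832 - 1*1110/2431) - 1*3207 = (-832 - 1110/2431) - 3207 = -2023702/2431 - 3207 = -9819919/2431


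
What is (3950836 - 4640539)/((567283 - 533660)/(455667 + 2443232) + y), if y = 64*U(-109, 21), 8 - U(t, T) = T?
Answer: 666459778999/803950115 ≈ 828.98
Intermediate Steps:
U(t, T) = 8 - T
y = -832 (y = 64*(8 - 1*21) = 64*(8 - 21) = 64*(-13) = -832)
(3950836 - 4640539)/((567283 - 533660)/(455667 + 2443232) + y) = (3950836 - 4640539)/((567283 - 533660)/(455667 + 2443232) - 832) = -689703/(33623/2898899 - 832) = -689703/(-2411850345/2898899) = -689703*(-2898899/2411850345) = 666459778999/803950115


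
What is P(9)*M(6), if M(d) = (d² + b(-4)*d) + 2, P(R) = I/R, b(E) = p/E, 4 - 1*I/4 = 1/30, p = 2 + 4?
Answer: 6902/135 ≈ 51.126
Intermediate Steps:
p = 6
I = 238/15 (I = 16 - 4/30 = 16 - 4*1/30 = 16 - 2/15 = 238/15 ≈ 15.867)
b(E) = 6/E
P(R) = 238/(15*R)
M(d) = 2 + d² - 3*d/2 (M(d) = (d² + (6/(-4))*d) + 2 = (d² + (6*(-¼))*d) + 2 = (d² - 3*d/2) + 2 = 2 + d² - 3*d/2)
P(9)*M(6) = ((238/15)/9)*(2 + 6² - 3/2*6) = ((238/15)*(⅑))*(2 + 36 - 9) = (238/135)*29 = 6902/135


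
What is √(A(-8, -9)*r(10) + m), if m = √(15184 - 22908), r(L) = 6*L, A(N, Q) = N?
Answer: √(-480 + 2*I*√1931) ≈ 1.9974 + 22.0*I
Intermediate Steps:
m = 2*I*√1931 (m = √(-7724) = 2*I*√1931 ≈ 87.886*I)
√(A(-8, -9)*r(10) + m) = √(-48*10 + 2*I*√1931) = √(-8*60 + 2*I*√1931) = √(-480 + 2*I*√1931)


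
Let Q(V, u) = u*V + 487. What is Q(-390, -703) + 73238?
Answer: 347895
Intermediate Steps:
Q(V, u) = 487 + V*u (Q(V, u) = V*u + 487 = 487 + V*u)
Q(-390, -703) + 73238 = (487 - 390*(-703)) + 73238 = (487 + 274170) + 73238 = 274657 + 73238 = 347895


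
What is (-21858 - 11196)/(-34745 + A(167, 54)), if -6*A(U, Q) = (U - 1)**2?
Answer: 14166/16859 ≈ 0.84026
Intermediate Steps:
A(U, Q) = -(-1 + U)**2/6 (A(U, Q) = -(U - 1)**2/6 = -(-1 + U)**2/6)
(-21858 - 11196)/(-34745 + A(167, 54)) = (-21858 - 11196)/(-34745 - (-1 + 167)**2/6) = -33054/(-34745 - 1/6*166**2) = -33054/(-34745 - 1/6*27556) = -33054/(-34745 - 13778/3) = -33054/(-118013/3) = -33054*(-3/118013) = 14166/16859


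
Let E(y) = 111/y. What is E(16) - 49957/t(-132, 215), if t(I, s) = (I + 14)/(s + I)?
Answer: 33177997/944 ≈ 35146.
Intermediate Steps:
t(I, s) = (14 + I)/(I + s)
E(16) - 49957/t(-132, 215) = 111/16 - 49957/((14 - 132)/(-132 + 215)) = 111*(1/16) - 49957/(-118/83) = 111/16 - 49957/((1/83)*(-118)) = 111/16 - 49957/(-118/83) = 111/16 - 49957*(-83)/118 = 111/16 - 1*(-4146431/118) = 111/16 + 4146431/118 = 33177997/944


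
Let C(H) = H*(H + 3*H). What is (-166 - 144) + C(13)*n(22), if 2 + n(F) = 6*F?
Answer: 87570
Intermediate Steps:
n(F) = -2 + 6*F
C(H) = 4*H² (C(H) = H*(4*H) = 4*H²)
(-166 - 144) + C(13)*n(22) = (-166 - 144) + (4*13²)*(-2 + 6*22) = -310 + (4*169)*(-2 + 132) = -310 + 676*130 = -310 + 87880 = 87570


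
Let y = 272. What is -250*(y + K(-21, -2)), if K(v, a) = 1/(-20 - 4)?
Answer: -815875/12 ≈ -67990.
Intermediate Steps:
K(v, a) = -1/24 (K(v, a) = 1/(-24) = -1/24)
-250*(y + K(-21, -2)) = -250*(272 - 1/24) = -250*6527/24 = -815875/12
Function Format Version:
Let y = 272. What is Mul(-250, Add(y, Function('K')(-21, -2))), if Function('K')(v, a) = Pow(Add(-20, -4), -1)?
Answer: Rational(-815875, 12) ≈ -67990.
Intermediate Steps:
Function('K')(v, a) = Rational(-1, 24) (Function('K')(v, a) = Pow(-24, -1) = Rational(-1, 24))
Mul(-250, Add(y, Function('K')(-21, -2))) = Mul(-250, Add(272, Rational(-1, 24))) = Mul(-250, Rational(6527, 24)) = Rational(-815875, 12)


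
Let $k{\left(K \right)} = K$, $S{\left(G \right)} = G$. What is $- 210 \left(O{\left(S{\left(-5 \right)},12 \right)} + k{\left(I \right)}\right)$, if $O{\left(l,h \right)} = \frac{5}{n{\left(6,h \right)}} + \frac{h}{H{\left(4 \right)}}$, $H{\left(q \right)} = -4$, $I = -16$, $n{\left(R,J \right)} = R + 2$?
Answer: $\frac{15435}{4} \approx 3858.8$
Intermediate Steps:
$n{\left(R,J \right)} = 2 + R$
$O{\left(l,h \right)} = \frac{5}{8} - \frac{h}{4}$ ($O{\left(l,h \right)} = \frac{5}{2 + 6} + \frac{h}{-4} = \frac{5}{8} + h \left(- \frac{1}{4}\right) = 5 \cdot \frac{1}{8} - \frac{h}{4} = \frac{5}{8} - \frac{h}{4}$)
$- 210 \left(O{\left(S{\left(-5 \right)},12 \right)} + k{\left(I \right)}\right) = - 210 \left(\left(\frac{5}{8} - 3\right) - 16\right) = - 210 \left(- \frac{19}{8} - 16\right) = \left(-210\right) \left(- \frac{147}{8}\right) = \frac{15435}{4}$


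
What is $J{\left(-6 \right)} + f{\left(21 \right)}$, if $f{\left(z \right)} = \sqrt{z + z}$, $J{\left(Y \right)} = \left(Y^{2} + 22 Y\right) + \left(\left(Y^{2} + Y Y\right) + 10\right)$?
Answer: $-14 + \sqrt{42} \approx -7.5193$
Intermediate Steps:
$J{\left(Y \right)} = 10 + 3 Y^{2} + 22 Y$ ($J{\left(Y \right)} = \left(Y^{2} + 22 Y\right) + \left(\left(Y^{2} + Y^{2}\right) + 10\right) = \left(Y^{2} + 22 Y\right) + \left(2 Y^{2} + 10\right) = \left(Y^{2} + 22 Y\right) + \left(10 + 2 Y^{2}\right) = 10 + 3 Y^{2} + 22 Y$)
$f{\left(z \right)} = \sqrt{2} \sqrt{z}$ ($f{\left(z \right)} = \sqrt{2 z} = \sqrt{2} \sqrt{z}$)
$J{\left(-6 \right)} + f{\left(21 \right)} = \left(10 + 3 \left(-6\right)^{2} + 22 \left(-6\right)\right) + \sqrt{2} \sqrt{21} = \left(10 + 3 \cdot 36 - 132\right) + \sqrt{42} = \left(10 + 108 - 132\right) + \sqrt{42} = -14 + \sqrt{42}$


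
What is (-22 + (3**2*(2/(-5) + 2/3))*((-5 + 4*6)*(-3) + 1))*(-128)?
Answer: 100096/5 ≈ 20019.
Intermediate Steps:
(-22 + (3**2*(2/(-5) + 2/3))*((-5 + 4*6)*(-3) + 1))*(-128) = (-22 + (9*(2*(-1/5) + 2*(1/3)))*((-5 + 24)*(-3) + 1))*(-128) = (-22 + (9*(-2/5 + 2/3))*(19*(-3) + 1))*(-128) = (-22 + (9*(4/15))*(-57 + 1))*(-128) = (-22 + (12/5)*(-56))*(-128) = (-22 - 672/5)*(-128) = -782/5*(-128) = 100096/5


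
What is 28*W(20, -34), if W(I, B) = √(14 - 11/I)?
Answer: 14*√1345/5 ≈ 102.69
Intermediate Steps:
28*W(20, -34) = 28*√(14 - 11/20) = 28*√(269/20) = 28*(√1345/10) = 14*√1345/5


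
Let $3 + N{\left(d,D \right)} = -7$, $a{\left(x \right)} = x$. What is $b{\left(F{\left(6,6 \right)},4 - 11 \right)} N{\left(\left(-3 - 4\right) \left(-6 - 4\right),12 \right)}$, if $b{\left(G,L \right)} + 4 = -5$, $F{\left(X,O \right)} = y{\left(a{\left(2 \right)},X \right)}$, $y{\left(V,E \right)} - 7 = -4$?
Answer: $90$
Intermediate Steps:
$N{\left(d,D \right)} = -10$ ($N{\left(d,D \right)} = -3 - 7 = -10$)
$y{\left(V,E \right)} = 3$ ($y{\left(V,E \right)} = 7 - 4 = 3$)
$F{\left(X,O \right)} = 3$
$b{\left(G,L \right)} = -9$ ($b{\left(G,L \right)} = -4 - 5 = -9$)
$b{\left(F{\left(6,6 \right)},4 - 11 \right)} N{\left(\left(-3 - 4\right) \left(-6 - 4\right),12 \right)} = \left(-9\right) \left(-10\right) = 90$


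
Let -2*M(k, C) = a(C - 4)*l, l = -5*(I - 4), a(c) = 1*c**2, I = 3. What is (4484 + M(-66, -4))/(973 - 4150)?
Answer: -4324/3177 ≈ -1.3610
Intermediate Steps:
a(c) = c**2
l = 5 (l = -5*(3 - 4) = -5*(-1) = 5)
M(k, C) = -5*(-4 + C)**2/2 (M(k, C) = -(C - 4)**2*5/2 = -(-4 + C)**2*5/2 = -5*(-4 + C)**2/2)
(4484 + M(-66, -4))/(973 - 4150) = (4484 - 5*(-4 - 4)**2/2)/(973 - 4150) = (4484 - 5/2*(-8)**2)/(-3177) = (4484 - 5/2*64)*(-1/3177) = (4484 - 160)*(-1/3177) = 4324*(-1/3177) = -4324/3177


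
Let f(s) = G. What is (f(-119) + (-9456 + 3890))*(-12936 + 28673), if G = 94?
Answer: -86112864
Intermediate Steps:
f(s) = 94
(f(-119) + (-9456 + 3890))*(-12936 + 28673) = (94 + (-9456 + 3890))*(-12936 + 28673) = (94 - 5566)*15737 = -5472*15737 = -86112864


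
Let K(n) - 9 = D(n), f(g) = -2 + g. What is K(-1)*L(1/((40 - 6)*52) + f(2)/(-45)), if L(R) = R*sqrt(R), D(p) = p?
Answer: sqrt(442)/195364 ≈ 0.00010761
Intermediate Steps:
K(n) = 9 + n
L(R) = R**(3/2)
K(-1)*L(1/((40 - 6)*52) + f(2)/(-45)) = (9 - 1)*(1/((40 - 6)*52) + (-2 + 2)/(-45))**(3/2) = 8*((1/52)/34 + 0*(-1/45))**(3/2) = 8*((1/34)*(1/52) + 0)**(3/2) = 8*(1/1768 + 0)**(3/2) = 8*(1/1768)**(3/2) = 8*(sqrt(442)/1562912) = sqrt(442)/195364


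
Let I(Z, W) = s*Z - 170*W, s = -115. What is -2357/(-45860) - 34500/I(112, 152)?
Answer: 20917913/22196240 ≈ 0.94241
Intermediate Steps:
I(Z, W) = -170*W - 115*Z (I(Z, W) = -115*Z - 170*W = -170*W - 115*Z)
-2357/(-45860) - 34500/I(112, 152) = -2357/(-45860) - 34500/(-170*152 - 115*112) = -2357*(-1/45860) - 34500/(-25840 - 12880) = 2357/45860 - 34500/(-38720) = 2357/45860 - 34500*(-1/38720) = 2357/45860 + 1725/1936 = 20917913/22196240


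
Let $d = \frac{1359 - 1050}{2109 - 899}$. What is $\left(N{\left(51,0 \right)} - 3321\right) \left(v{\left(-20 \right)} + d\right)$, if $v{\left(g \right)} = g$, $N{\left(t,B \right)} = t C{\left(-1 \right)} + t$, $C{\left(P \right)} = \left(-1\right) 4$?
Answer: $\frac{41498667}{605} \approx 68593.0$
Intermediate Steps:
$C{\left(P \right)} = -4$
$N{\left(t,B \right)} = - 3 t$ ($N{\left(t,B \right)} = t \left(-4\right) + t = - 4 t + t = - 3 t$)
$d = \frac{309}{1210} \approx 0.25537$
$\left(N{\left(51,0 \right)} - 3321\right) \left(v{\left(-20 \right)} + d\right) = \left(\left(-3\right) 51 - 3321\right) \left(-20 + \frac{309}{1210}\right) = \left(-153 - 3321\right) \left(- \frac{23891}{1210}\right) = \left(-3474\right) \left(- \frac{23891}{1210}\right) = \frac{41498667}{605}$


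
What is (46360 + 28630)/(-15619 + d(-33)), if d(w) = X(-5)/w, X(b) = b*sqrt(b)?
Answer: -637755867045/132832496227 - 6186675*I*sqrt(5)/132832496227 ≈ -4.8012 - 0.00010414*I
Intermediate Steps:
X(b) = b**(3/2)
d(w) = -5*I*sqrt(5)/w (d(w) = (-5)**(3/2)/w = (-5*I*sqrt(5))/w = -5*I*sqrt(5)/w)
(46360 + 28630)/(-15619 + d(-33)) = (46360 + 28630)/(-15619 - 5*I*sqrt(5)/(-33)) = 74990/(-15619 - 5*I*sqrt(5)*(-1/33)) = 74990/(-15619 + 5*I*sqrt(5)/33)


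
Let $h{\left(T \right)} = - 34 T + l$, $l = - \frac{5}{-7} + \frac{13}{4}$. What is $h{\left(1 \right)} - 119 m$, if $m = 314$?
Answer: $- \frac{1047089}{28} \approx -37396.0$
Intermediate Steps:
$l = \frac{111}{28}$ ($l = \left(-5\right) \left(- \frac{1}{7}\right) + 13 \cdot \frac{1}{4} = \frac{5}{7} + \frac{13}{4} = \frac{111}{28} \approx 3.9643$)
$h{\left(T \right)} = \frac{111}{28} - 34 T$ ($h{\left(T \right)} = - 34 T + \frac{111}{28} = \frac{111}{28} - 34 T$)
$h{\left(1 \right)} - 119 m = \left(\frac{111}{28} - 34\right) - 37366 = - \frac{841}{28} - 37366 = - \frac{1047089}{28}$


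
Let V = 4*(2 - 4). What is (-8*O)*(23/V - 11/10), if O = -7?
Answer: -1113/5 ≈ -222.60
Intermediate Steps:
V = -8 (V = 4*(-2) = -8)
(-8*O)*(23/V - 11/10) = (-8*(-7))*(23/(-8) - 11/10) = 56*(23*(-⅛) - 11*⅒) = 56*(-23/8 - 11/10) = 56*(-159/40) = -1113/5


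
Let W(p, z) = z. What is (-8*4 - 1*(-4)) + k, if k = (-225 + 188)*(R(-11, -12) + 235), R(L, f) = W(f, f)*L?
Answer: -13607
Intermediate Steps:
R(L, f) = L*f (R(L, f) = f*L = L*f)
k = -13579 (k = (-225 + 188)*(-11*(-12) + 235) = -37*(132 + 235) = -37*367 = -13579)
(-8*4 - 1*(-4)) + k = (-8*4 - 1*(-4)) - 13579 = (-32 + 4) - 13579 = -28 - 13579 = -13607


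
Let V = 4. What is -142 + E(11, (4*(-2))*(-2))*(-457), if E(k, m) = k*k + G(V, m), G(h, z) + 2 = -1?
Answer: -54068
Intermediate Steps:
G(h, z) = -3 (G(h, z) = -2 - 1 = -3)
E(k, m) = -3 + k**2 (E(k, m) = k*k - 3 = k**2 - 3 = -3 + k**2)
-142 + E(11, (4*(-2))*(-2))*(-457) = -142 + (-3 + 11**2)*(-457) = -142 + (-3 + 121)*(-457) = -142 + 118*(-457) = -142 - 53926 = -54068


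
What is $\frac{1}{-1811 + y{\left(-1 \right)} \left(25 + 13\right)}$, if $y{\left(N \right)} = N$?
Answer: $- \frac{1}{1849} \approx -0.00054083$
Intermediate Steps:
$\frac{1}{-1811 + y{\left(-1 \right)} \left(25 + 13\right)} = \frac{1}{-1811 - \left(25 + 13\right)} = \frac{1}{-1811 - 38} = \frac{1}{-1849} = - \frac{1}{1849}$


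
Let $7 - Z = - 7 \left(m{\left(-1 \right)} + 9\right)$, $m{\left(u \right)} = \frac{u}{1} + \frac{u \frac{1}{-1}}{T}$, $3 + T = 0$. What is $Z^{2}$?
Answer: $\frac{33124}{9} \approx 3680.4$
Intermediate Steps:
$T = -3$ ($T = -3 + 0 = -3$)
$m{\left(u \right)} = \frac{4 u}{3}$ ($m{\left(u \right)} = \frac{u}{1} + \frac{u \frac{1}{-1}}{-3} = u 1 + u \left(-1\right) \left(- \frac{1}{3}\right) = u + - u \left(- \frac{1}{3}\right) = u + \frac{u}{3} = \frac{4 u}{3}$)
$Z = \frac{182}{3}$ ($Z = 7 - - 7 \left(\frac{4}{3} \left(-1\right) + 9\right) = 7 - - 7 \left(- \frac{4}{3} + 9\right) = 7 - \left(-7\right) \frac{23}{3} = 7 - - \frac{161}{3} = 7 + \frac{161}{3} = \frac{182}{3} \approx 60.667$)
$Z^{2} = \left(\frac{182}{3}\right)^{2} = \frac{33124}{9}$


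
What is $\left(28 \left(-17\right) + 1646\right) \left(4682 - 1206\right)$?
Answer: $4066920$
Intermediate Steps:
$\left(28 \left(-17\right) + 1646\right) \left(4682 - 1206\right) = \left(-476 + 1646\right) 3476 = 1170 \cdot 3476 = 4066920$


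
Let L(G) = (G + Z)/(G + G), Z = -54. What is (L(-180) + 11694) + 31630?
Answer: 866493/20 ≈ 43325.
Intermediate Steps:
L(G) = (-54 + G)/(2*G) (L(G) = (G - 54)/(G + G) = (-54 + G)/((2*G)) = (-54 + G)*(1/(2*G)) = (-54 + G)/(2*G))
(L(-180) + 11694) + 31630 = ((½)*(-54 - 180)/(-180) + 11694) + 31630 = ((½)*(-1/180)*(-234) + 11694) + 31630 = (13/20 + 11694) + 31630 = 233893/20 + 31630 = 866493/20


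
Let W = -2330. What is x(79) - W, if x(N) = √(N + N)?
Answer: 2330 + √158 ≈ 2342.6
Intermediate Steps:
x(N) = √2*√N (x(N) = √(2*N) = √2*√N)
x(79) - W = √2*√79 - 1*(-2330) = √158 + 2330 = 2330 + √158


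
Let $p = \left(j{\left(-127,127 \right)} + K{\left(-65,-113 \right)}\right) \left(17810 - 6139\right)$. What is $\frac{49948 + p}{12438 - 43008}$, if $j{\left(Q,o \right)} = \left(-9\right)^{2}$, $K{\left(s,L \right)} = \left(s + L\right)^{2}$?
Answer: $- \frac{370779263}{30570} \approx -12129.0$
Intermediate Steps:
$K{\left(s,L \right)} = \left(L + s\right)^{2}$
$j{\left(Q,o \right)} = 81$
$p = 370729315$ ($p = \left(81 + \left(-113 - 65\right)^{2}\right) \left(17810 - 6139\right) = \left(81 + \left(-178\right)^{2}\right) 11671 = \left(81 + 31684\right) 11671 = 31765 \cdot 11671 = 370729315$)
$\frac{49948 + p}{12438 - 43008} = \frac{49948 + 370729315}{12438 - 43008} = \frac{370779263}{-30570} = 370779263 \left(- \frac{1}{30570}\right) = - \frac{370779263}{30570}$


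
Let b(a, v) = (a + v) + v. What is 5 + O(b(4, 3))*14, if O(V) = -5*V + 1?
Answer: -681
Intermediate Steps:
b(a, v) = a + 2*v
O(V) = 1 - 5*V
5 + O(b(4, 3))*14 = 5 + (1 - 5*(4 + 2*3))*14 = 5 + (1 - 5*(4 + 6))*14 = 5 + (1 - 5*10)*14 = 5 + (1 - 50)*14 = 5 - 49*14 = 5 - 686 = -681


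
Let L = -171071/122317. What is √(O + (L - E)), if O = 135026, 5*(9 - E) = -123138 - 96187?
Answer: √144940485469/1261 ≈ 301.91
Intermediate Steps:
E = 43874 (E = 9 - (-123138 - 96187)/5 = 9 - ⅕*(-219325) = 9 + 43865 = 43874)
L = -171071/122317 (L = -171071*1/122317 = -171071/122317 ≈ -1.3986)
√(O + (L - E)) = √(135026 + (-171071/122317 - 1*43874)) = √(135026 + (-171071/122317 - 43874)) = √(135026 - 5366707129/122317) = √(11149268113/122317) = √144940485469/1261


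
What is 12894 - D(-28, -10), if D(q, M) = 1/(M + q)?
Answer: 489973/38 ≈ 12894.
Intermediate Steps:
12894 - D(-28, -10) = 12894 - 1/(-10 - 28) = 12894 - 1/(-38) = 12894 - 1*(-1/38) = 12894 + 1/38 = 489973/38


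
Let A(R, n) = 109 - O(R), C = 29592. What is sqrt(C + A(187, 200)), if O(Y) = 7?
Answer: 7*sqrt(606) ≈ 172.32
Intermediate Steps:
A(R, n) = 102 (A(R, n) = 109 - 1*7 = 109 - 7 = 102)
sqrt(C + A(187, 200)) = sqrt(29592 + 102) = sqrt(29694) = 7*sqrt(606)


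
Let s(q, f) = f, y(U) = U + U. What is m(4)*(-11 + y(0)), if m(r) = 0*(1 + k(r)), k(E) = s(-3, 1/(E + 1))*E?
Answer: 0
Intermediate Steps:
y(U) = 2*U
k(E) = E/(1 + E) (k(E) = E/(E + 1) = E/(1 + E))
m(r) = 0 (m(r) = 0*(1 + r/(1 + r)) = 0)
m(4)*(-11 + y(0)) = 0*(-11 + 2*0) = 0*(-11 + 0) = 0*(-11) = 0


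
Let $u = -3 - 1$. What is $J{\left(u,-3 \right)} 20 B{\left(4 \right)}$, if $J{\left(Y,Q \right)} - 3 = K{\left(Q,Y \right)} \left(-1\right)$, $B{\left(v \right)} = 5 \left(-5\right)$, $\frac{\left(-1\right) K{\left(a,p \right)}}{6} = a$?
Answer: $7500$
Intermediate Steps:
$K{\left(a,p \right)} = - 6 a$
$u = -4$
$B{\left(v \right)} = -25$
$J{\left(Y,Q \right)} = 3 + 6 Q$ ($J{\left(Y,Q \right)} = 3 + - 6 Q \left(-1\right) = 3 + 6 Q$)
$J{\left(u,-3 \right)} 20 B{\left(4 \right)} = \left(3 + 6 \left(-3\right)\right) 20 \left(-25\right) = \left(3 - 18\right) 20 \left(-25\right) = \left(-15\right) 20 \left(-25\right) = \left(-300\right) \left(-25\right) = 7500$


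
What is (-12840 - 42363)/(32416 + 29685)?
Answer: -55203/62101 ≈ -0.88892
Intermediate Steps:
(-12840 - 42363)/(32416 + 29685) = -55203/62101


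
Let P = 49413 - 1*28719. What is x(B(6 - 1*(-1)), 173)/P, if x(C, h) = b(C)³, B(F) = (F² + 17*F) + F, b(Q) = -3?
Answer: -9/6898 ≈ -0.0013047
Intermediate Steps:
P = 20694 (P = 49413 - 28719 = 20694)
B(F) = F² + 18*F
x(C, h) = -27 (x(C, h) = (-3)³ = -27)
x(B(6 - 1*(-1)), 173)/P = -27/20694 = -27*1/20694 = -9/6898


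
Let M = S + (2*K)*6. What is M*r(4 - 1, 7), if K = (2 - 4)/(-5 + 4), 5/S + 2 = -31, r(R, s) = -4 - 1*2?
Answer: -1574/11 ≈ -143.09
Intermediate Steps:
r(R, s) = -6 (r(R, s) = -4 - 2 = -6)
S = -5/33 (S = 5/(-2 - 31) = 5/(-33) = 5*(-1/33) = -5/33 ≈ -0.15152)
K = 2 (K = -2/(-1) = -2*(-1) = 2)
M = 787/33 (M = -5/33 + (2*2)*6 = -5/33 + 4*6 = -5/33 + 24 = 787/33 ≈ 23.848)
M*r(4 - 1, 7) = (787/33)*(-6) = -1574/11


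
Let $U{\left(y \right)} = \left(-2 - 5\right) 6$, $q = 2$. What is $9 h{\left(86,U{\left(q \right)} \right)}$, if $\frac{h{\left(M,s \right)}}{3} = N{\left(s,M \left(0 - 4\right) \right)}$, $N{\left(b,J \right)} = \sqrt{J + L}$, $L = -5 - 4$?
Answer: $27 i \sqrt{353} \approx 507.28 i$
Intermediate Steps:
$L = -9$
$U{\left(y \right)} = -42$ ($U{\left(y \right)} = \left(-7\right) 6 = -42$)
$N{\left(b,J \right)} = \sqrt{-9 + J}$ ($N{\left(b,J \right)} = \sqrt{J - 9} = \sqrt{-9 + J}$)
$h{\left(M,s \right)} = 3 \sqrt{-9 - 4 M}$ ($h{\left(M,s \right)} = 3 \sqrt{-9 + M \left(0 - 4\right)} = 3 \sqrt{-9 + M \left(-4\right)} = 3 \sqrt{-9 - 4 M}$)
$9 h{\left(86,U{\left(q \right)} \right)} = 9 \cdot 3 \sqrt{-9 - 344} = 9 \cdot 3 \sqrt{-353} = 9 \cdot 3 i \sqrt{353} = 27 i \sqrt{353}$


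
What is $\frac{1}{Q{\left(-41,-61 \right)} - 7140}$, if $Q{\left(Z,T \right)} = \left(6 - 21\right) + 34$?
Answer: $- \frac{1}{7121} \approx -0.00014043$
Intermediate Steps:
$Q{\left(Z,T \right)} = 19$ ($Q{\left(Z,T \right)} = -15 + 34 = 19$)
$\frac{1}{Q{\left(-41,-61 \right)} - 7140} = \frac{1}{19 - 7140} = \frac{1}{-7121} = - \frac{1}{7121}$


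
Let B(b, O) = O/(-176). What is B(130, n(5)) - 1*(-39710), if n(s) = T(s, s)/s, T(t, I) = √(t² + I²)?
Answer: 39710 - √2/176 ≈ 39710.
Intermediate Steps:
T(t, I) = √(I² + t²)
n(s) = √2*√(s²)/s (n(s) = √(s² + s²)/s = √(2*s²)/s = (√2*√(s²))/s = √2*√(s²)/s)
B(b, O) = -O/176 (B(b, O) = O*(-1/176) = -O/176)
B(130, n(5)) - 1*(-39710) = -√2*√(5²)/(176*5) - 1*(-39710) = -√2*√25/(176*5) + 39710 = -√2*5/(176*5) + 39710 = -√2/176 + 39710 = 39710 - √2/176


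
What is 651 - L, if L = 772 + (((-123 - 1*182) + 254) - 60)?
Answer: -10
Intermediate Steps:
L = 661 (L = 772 + (((-123 - 182) + 254) - 60) = 772 + ((-305 + 254) - 60) = 772 + (-51 - 60) = 772 - 111 = 661)
651 - L = 651 - 1*661 = 651 - 661 = -10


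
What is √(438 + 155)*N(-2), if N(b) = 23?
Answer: 23*√593 ≈ 560.09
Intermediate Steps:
√(438 + 155)*N(-2) = √(438 + 155)*23 = √593*23 = 23*√593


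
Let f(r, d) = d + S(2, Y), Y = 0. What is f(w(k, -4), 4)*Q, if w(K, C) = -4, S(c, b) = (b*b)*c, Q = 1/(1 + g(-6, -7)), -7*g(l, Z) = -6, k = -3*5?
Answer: 28/13 ≈ 2.1538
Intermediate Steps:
k = -15
g(l, Z) = 6/7 (g(l, Z) = -1/7*(-6) = 6/7)
Q = 7/13 (Q = 1/(1 + 6/7) = 1/(13/7) = 7/13 ≈ 0.53846)
S(c, b) = c*b**2 (S(c, b) = b**2*c = c*b**2)
f(r, d) = d (f(r, d) = d + 2*0**2 = d + 2*0 = d + 0 = d)
f(w(k, -4), 4)*Q = 4*(7/13) = 28/13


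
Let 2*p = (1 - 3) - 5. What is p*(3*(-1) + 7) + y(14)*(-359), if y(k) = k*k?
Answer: -70378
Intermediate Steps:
p = -7/2 (p = ((1 - 3) - 5)/2 = (-2 - 5)/2 = (½)*(-7) = -7/2 ≈ -3.5000)
y(k) = k²
p*(3*(-1) + 7) + y(14)*(-359) = -7*(3*(-1) + 7)/2 + 14²*(-359) = -7*(-3 + 7)/2 + 196*(-359) = -7/2*4 - 70364 = -14 - 70364 = -70378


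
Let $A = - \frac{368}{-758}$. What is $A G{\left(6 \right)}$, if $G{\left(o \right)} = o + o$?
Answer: $\frac{2208}{379} \approx 5.8259$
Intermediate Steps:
$G{\left(o \right)} = 2 o$
$A = \frac{184}{379}$ ($A = \left(-368\right) \left(- \frac{1}{758}\right) = \frac{184}{379} \approx 0.48549$)
$A G{\left(6 \right)} = \frac{184 \cdot 2 \cdot 6}{379} = \frac{184}{379} \cdot 12 = \frac{2208}{379}$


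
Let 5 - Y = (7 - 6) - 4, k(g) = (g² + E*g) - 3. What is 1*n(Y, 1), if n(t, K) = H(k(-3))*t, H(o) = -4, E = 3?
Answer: -32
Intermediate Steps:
k(g) = -3 + g² + 3*g (k(g) = (g² + 3*g) - 3 = -3 + g² + 3*g)
Y = 8 (Y = 5 - ((7 - 6) - 4) = 5 - (1 - 4) = 5 - 1*(-3) = 5 + 3 = 8)
n(t, K) = -4*t
1*n(Y, 1) = 1*(-4*8) = 1*(-32) = -32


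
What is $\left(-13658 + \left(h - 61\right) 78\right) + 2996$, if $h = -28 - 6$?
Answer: $-18072$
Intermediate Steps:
$h = -34$ ($h = -28 - 6 = -34$)
$\left(-13658 + \left(h - 61\right) 78\right) + 2996 = \left(-13658 + \left(-34 - 61\right) 78\right) + 2996 = \left(-13658 - 7410\right) + 2996 = -21068 + 2996 = -18072$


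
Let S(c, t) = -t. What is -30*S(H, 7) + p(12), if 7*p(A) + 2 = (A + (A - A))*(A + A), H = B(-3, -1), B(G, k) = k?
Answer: 1756/7 ≈ 250.86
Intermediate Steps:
H = -1
p(A) = -2/7 + 2*A²/7 (p(A) = -2/7 + ((A + (A - A))*(A + A))/7 = -2/7 + ((A + 0)*(2*A))/7 = -2/7 + (A*(2*A))/7 = -2/7 + (2*A²)/7 = -2/7 + 2*A²/7)
-30*S(H, 7) + p(12) = -(-30)*7 + (-2/7 + (2/7)*12²) = -30*(-7) + (-2/7 + (2/7)*144) = 210 + (-2/7 + 288/7) = 210 + 286/7 = 1756/7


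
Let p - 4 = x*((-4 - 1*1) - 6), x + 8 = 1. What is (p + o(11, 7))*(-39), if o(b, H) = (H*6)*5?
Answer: -11349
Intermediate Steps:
x = -7 (x = -8 + 1 = -7)
o(b, H) = 30*H (o(b, H) = (6*H)*5 = 30*H)
p = 81 (p = 4 - 7*((-4 - 1*1) - 6) = 4 - 7*((-4 - 1) - 6) = 4 - 7*(-5 - 6) = 4 - 7*(-11) = 4 + 77 = 81)
(p + o(11, 7))*(-39) = (81 + 30*7)*(-39) = (81 + 210)*(-39) = 291*(-39) = -11349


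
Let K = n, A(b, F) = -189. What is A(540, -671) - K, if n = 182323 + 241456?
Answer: -423968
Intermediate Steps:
n = 423779
K = 423779
A(540, -671) - K = -189 - 1*423779 = -189 - 423779 = -423968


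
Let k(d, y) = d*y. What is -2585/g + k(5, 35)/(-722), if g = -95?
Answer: 19471/722 ≈ 26.968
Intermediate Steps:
-2585/g + k(5, 35)/(-722) = -2585/(-95) + (5*35)/(-722) = -2585*(-1/95) + 175*(-1/722) = 517/19 - 175/722 = 19471/722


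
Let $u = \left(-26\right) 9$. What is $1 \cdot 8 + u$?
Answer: $-226$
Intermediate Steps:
$u = -234$
$1 \cdot 8 + u = 1 \cdot 8 - 234 = 8 - 234 = -226$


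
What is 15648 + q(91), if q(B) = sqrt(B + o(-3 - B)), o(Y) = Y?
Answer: 15648 + I*sqrt(3) ≈ 15648.0 + 1.732*I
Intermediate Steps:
q(B) = I*sqrt(3) (q(B) = sqrt(B + (-3 - B)) = sqrt(-3) = I*sqrt(3))
15648 + q(91) = 15648 + I*sqrt(3)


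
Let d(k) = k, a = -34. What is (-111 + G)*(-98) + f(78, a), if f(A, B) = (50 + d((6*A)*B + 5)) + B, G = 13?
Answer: -6287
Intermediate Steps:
f(A, B) = 55 + B + 6*A*B (f(A, B) = (50 + ((6*A)*B + 5)) + B = (50 + (6*A*B + 5)) + B = (50 + (5 + 6*A*B)) + B = (55 + 6*A*B) + B = 55 + B + 6*A*B)
(-111 + G)*(-98) + f(78, a) = (-111 + 13)*(-98) + (55 - 34 + 6*78*(-34)) = -98*(-98) + (55 - 34 - 15912) = 9604 - 15891 = -6287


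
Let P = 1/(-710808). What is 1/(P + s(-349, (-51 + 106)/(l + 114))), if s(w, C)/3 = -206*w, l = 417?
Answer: 710808/153308491055 ≈ 4.6365e-6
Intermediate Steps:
P = -1/710808 ≈ -1.4069e-6
s(w, C) = -618*w (s(w, C) = 3*(-206*w) = -618*w)
1/(P + s(-349, (-51 + 106)/(l + 114))) = 1/(-1/710808 - 618*(-349)) = 1/(-1/710808 + 215682) = 1/(153308491055/710808) = 710808/153308491055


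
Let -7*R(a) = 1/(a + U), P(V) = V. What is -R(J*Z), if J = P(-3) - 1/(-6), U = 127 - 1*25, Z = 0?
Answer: 1/714 ≈ 0.0014006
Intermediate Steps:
U = 102 (U = 127 - 25 = 102)
J = -17/6 (J = -3 - 1/(-6) = -3 - 1*(-⅙) = -3 + ⅙ = -17/6 ≈ -2.8333)
R(a) = -1/(7*(102 + a)) (R(a) = -1/(7*(a + 102)) = -1/(7*(102 + a)))
-R(J*Z) = -(-1)/(714 + 7*(-17/6*0)) = -(-1)/(714 + 7*0) = -(-1)/(714 + 0) = -(-1)/714 = -1*(-1/714) = 1/714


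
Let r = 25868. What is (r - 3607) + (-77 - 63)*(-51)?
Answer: 29401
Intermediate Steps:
(r - 3607) + (-77 - 63)*(-51) = (25868 - 3607) + (-77 - 63)*(-51) = 22261 - 140*(-51) = 22261 + 7140 = 29401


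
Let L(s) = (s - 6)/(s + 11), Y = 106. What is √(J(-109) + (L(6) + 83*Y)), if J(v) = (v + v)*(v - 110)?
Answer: 2*√14135 ≈ 237.78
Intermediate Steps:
L(s) = (-6 + s)/(11 + s)
J(v) = 2*v*(-110 + v) (J(v) = (2*v)*(-110 + v) = 2*v*(-110 + v))
√(J(-109) + (L(6) + 83*Y)) = √(2*(-109)*(-110 - 109) + ((-6 + 6)/(11 + 6) + 83*106)) = √(2*(-109)*(-219) + (0/17 + 8798)) = √(47742 + ((1/17)*0 + 8798)) = √(47742 + (0 + 8798)) = √(47742 + 8798) = √56540 = 2*√14135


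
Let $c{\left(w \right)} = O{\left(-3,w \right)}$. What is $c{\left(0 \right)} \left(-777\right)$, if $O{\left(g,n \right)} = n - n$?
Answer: $0$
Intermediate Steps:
$O{\left(g,n \right)} = 0$
$c{\left(w \right)} = 0$
$c{\left(0 \right)} \left(-777\right) = 0 \left(-777\right) = 0$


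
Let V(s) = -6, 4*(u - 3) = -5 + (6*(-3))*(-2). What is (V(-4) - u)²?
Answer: 4489/16 ≈ 280.56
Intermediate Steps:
u = 43/4 (u = 3 + (-5 + (6*(-3))*(-2))/4 = 3 + (-5 - 18*(-2))/4 = 3 + (-5 + 36)/4 = 3 + (¼)*31 = 3 + 31/4 = 43/4 ≈ 10.750)
(V(-4) - u)² = (-6 - 1*43/4)² = (-6 - 43/4)² = (-67/4)² = 4489/16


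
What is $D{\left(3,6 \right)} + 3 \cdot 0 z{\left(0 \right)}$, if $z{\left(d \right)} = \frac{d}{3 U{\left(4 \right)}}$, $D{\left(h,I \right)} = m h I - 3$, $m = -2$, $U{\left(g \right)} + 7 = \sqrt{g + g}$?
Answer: $-39$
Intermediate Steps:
$U{\left(g \right)} = -7 + \sqrt{2} \sqrt{g}$ ($U{\left(g \right)} = -7 + \sqrt{g + g} = -7 + \sqrt{2 g} = -7 + \sqrt{2} \sqrt{g}$)
$D{\left(h,I \right)} = -3 - 2 I h$ ($D{\left(h,I \right)} = - 2 h I - 3 = - 2 I h - 3 = -3 - 2 I h$)
$z{\left(d \right)} = \frac{d}{-21 + 6 \sqrt{2}}$ ($z{\left(d \right)} = \frac{d}{3 \left(-7 + \sqrt{2} \sqrt{4}\right)} = \frac{d}{3 \left(-7 + \sqrt{2} \cdot 2\right)} = \frac{d}{3 \left(-7 + 2 \sqrt{2}\right)} = \frac{d}{-21 + 6 \sqrt{2}}$)
$D{\left(3,6 \right)} + 3 \cdot 0 z{\left(0 \right)} = \left(-3 - 12 \cdot 3\right) + 3 \cdot 0 \left(\left(- \frac{7}{123}\right) 0 - 0 \sqrt{2}\right) = \left(-3 - 36\right) + 0 \left(0 + 0\right) = -39 + 0 \cdot 0 = -39 + 0 = -39$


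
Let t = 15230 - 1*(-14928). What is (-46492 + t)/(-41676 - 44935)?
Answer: 16334/86611 ≈ 0.18859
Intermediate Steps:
t = 30158 (t = 15230 + 14928 = 30158)
(-46492 + t)/(-41676 - 44935) = (-46492 + 30158)/(-41676 - 44935) = -16334/(-86611) = -16334*(-1/86611) = 16334/86611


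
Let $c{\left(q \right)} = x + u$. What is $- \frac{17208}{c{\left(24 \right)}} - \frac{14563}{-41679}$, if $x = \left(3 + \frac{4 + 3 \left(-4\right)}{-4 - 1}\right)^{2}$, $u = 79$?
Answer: $- \frac{2236730006}{13045527} \approx -171.46$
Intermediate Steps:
$x = \frac{529}{25}$ ($x = \left(3 + \frac{4 - 12}{-5}\right)^{2} = \left(3 - - \frac{8}{5}\right)^{2} = \left(3 + \frac{8}{5}\right)^{2} = \left(\frac{23}{5}\right)^{2} = \frac{529}{25} \approx 21.16$)
$c{\left(q \right)} = \frac{2504}{25}$ ($c{\left(q \right)} = \frac{529}{25} + 79 = \frac{2504}{25}$)
$- \frac{17208}{c{\left(24 \right)}} - \frac{14563}{-41679} = - \frac{17208}{\frac{2504}{25}} - \frac{14563}{-41679} = \left(-17208\right) \frac{25}{2504} - - \frac{14563}{41679} = - \frac{53775}{313} + \frac{14563}{41679} = - \frac{2236730006}{13045527}$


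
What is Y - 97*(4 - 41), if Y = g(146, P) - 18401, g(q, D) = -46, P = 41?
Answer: -14858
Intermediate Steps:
Y = -18447 (Y = -46 - 18401 = -18447)
Y - 97*(4 - 41) = -18447 - 97*(4 - 41) = -18447 - 97*(-37) = -18447 + 3589 = -14858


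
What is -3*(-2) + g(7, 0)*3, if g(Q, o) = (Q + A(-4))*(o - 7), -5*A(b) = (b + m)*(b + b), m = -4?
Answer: 639/5 ≈ 127.80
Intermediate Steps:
A(b) = -2*b*(-4 + b)/5 (A(b) = -(b - 4)*(b + b)/5 = -(-4 + b)*2*b/5 = -2*b*(-4 + b)/5)
g(Q, o) = (-7 + o)*(-64/5 + Q) (g(Q, o) = (Q + (⅖)*(-4)*(4 - 1*(-4)))*(o - 7) = (Q + (⅖)*(-4)*(4 + 4))*(-7 + o) = (Q + (⅖)*(-4)*8)*(-7 + o) = (Q - 64/5)*(-7 + o) = (-64/5 + Q)*(-7 + o) = (-7 + o)*(-64/5 + Q))
-3*(-2) + g(7, 0)*3 = -3*(-2) + (448/5 - 7*7 - 64/5*0 + 7*0)*3 = 6 + (448/5 - 49 + 0 + 0)*3 = 6 + (203/5)*3 = 6 + 609/5 = 639/5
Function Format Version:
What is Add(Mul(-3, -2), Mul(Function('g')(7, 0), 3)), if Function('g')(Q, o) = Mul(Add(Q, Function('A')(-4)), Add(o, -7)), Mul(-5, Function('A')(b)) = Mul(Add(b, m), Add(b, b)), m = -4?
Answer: Rational(639, 5) ≈ 127.80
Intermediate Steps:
Function('A')(b) = Mul(Rational(-2, 5), b, Add(-4, b)) (Function('A')(b) = Mul(Rational(-1, 5), Mul(Add(b, -4), Add(b, b))) = Mul(Rational(-1, 5), Mul(Add(-4, b), Mul(2, b))) = Mul(Rational(-1, 5), Mul(2, b, Add(-4, b))) = Mul(Rational(-2, 5), b, Add(-4, b)))
Function('g')(Q, o) = Mul(Add(-7, o), Add(Rational(-64, 5), Q)) (Function('g')(Q, o) = Mul(Add(Q, Mul(Rational(2, 5), -4, Add(4, Mul(-1, -4)))), Add(o, -7)) = Mul(Add(Q, Mul(Rational(2, 5), -4, Add(4, 4))), Add(-7, o)) = Mul(Add(Q, Mul(Rational(2, 5), -4, 8)), Add(-7, o)) = Mul(Add(Q, Rational(-64, 5)), Add(-7, o)) = Mul(Add(Rational(-64, 5), Q), Add(-7, o)) = Mul(Add(-7, o), Add(Rational(-64, 5), Q)))
Add(Mul(-3, -2), Mul(Function('g')(7, 0), 3)) = Add(Mul(-3, -2), Mul(Add(Rational(448, 5), Mul(-7, 7), Mul(Rational(-64, 5), 0), Mul(7, 0)), 3)) = Add(6, Mul(Add(Rational(448, 5), -49, 0, 0), 3)) = Add(6, Mul(Rational(203, 5), 3)) = Add(6, Rational(609, 5)) = Rational(639, 5)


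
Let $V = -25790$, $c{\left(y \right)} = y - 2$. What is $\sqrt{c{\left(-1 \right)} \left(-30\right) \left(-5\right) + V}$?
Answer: $8 i \sqrt{410} \approx 161.99 i$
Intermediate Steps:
$c{\left(y \right)} = -2 + y$ ($c{\left(y \right)} = y - 2 = -2 + y$)
$\sqrt{c{\left(-1 \right)} \left(-30\right) \left(-5\right) + V} = \sqrt{\left(-2 - 1\right) \left(-30\right) \left(-5\right) - 25790} = \sqrt{\left(-3\right) \left(-30\right) \left(-5\right) - 25790} = \sqrt{90 \left(-5\right) - 25790} = \sqrt{-450 - 25790} = \sqrt{-26240} = 8 i \sqrt{410}$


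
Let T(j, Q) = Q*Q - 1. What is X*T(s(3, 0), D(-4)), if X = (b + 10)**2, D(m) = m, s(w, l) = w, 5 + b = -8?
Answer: 135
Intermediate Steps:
b = -13 (b = -5 - 8 = -13)
X = 9 (X = (-13 + 10)**2 = (-3)**2 = 9)
T(j, Q) = -1 + Q**2 (T(j, Q) = Q**2 - 1 = -1 + Q**2)
X*T(s(3, 0), D(-4)) = 9*(-1 + (-4)**2) = 9*(-1 + 16) = 9*15 = 135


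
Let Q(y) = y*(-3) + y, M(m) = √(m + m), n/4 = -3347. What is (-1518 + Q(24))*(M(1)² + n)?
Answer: 20962476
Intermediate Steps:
n = -13388 (n = 4*(-3347) = -13388)
M(m) = √2*√m (M(m) = √(2*m) = √2*√m)
Q(y) = -2*y (Q(y) = -3*y + y = -2*y)
(-1518 + Q(24))*(M(1)² + n) = (-1518 - 2*24)*((√2*√1)² - 13388) = (-1518 - 48)*((√2*1)² - 13388) = -1566*((√2)² - 13388) = -1566*(2 - 13388) = -1566*(-13386) = 20962476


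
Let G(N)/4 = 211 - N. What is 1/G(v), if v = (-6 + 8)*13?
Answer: 1/740 ≈ 0.0013514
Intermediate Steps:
v = 26 (v = 2*13 = 26)
G(N) = 844 - 4*N (G(N) = 4*(211 - N) = 844 - 4*N)
1/G(v) = 1/(844 - 4*26) = 1/(844 - 104) = 1/740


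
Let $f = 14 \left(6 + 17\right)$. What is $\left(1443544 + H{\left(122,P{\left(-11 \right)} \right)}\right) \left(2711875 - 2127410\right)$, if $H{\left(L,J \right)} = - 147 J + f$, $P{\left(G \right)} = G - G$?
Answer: $843889141690$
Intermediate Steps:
$P{\left(G \right)} = 0$
$f = 322$ ($f = 14 \cdot 23 = 322$)
$H{\left(L,J \right)} = 322 - 147 J$ ($H{\left(L,J \right)} = - 147 J + 322 = 322 - 147 J$)
$\left(1443544 + H{\left(122,P{\left(-11 \right)} \right)}\right) \left(2711875 - 2127410\right) = \left(1443544 + \left(322 - 0\right)\right) \left(2711875 - 2127410\right) = \left(1443544 + \left(322 + 0\right)\right) 584465 = \left(1443544 + 322\right) 584465 = 1443866 \cdot 584465 = 843889141690$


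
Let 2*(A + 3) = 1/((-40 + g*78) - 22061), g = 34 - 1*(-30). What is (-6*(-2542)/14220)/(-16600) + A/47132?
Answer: -84773916527/660930345139500 ≈ -0.00012826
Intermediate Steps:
g = 64 (g = 34 + 30 = 64)
A = -102655/34218 (A = -3 + 1/(2*((-40 + 64*78) - 22061)) = -3 + 1/(2*((-40 + 4992) - 22061)) = -3 + 1/(2*(4952 - 22061)) = -3 + (½)/(-17109) = -3 + (½)*(-1/17109) = -3 - 1/34218 = -102655/34218 ≈ -3.0000)
(-6*(-2542)/14220)/(-16600) + A/47132 = (-6*(-2542)/14220)/(-16600) - 102655/34218/47132 = (15252*(1/14220))*(-1/16600) - 102655/34218*1/47132 = (1271/1185)*(-1/16600) - 102655/1612762776 = -1271/19671000 - 102655/1612762776 = -84773916527/660930345139500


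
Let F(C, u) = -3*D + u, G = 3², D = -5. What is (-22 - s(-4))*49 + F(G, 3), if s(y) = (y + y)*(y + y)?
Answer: -4196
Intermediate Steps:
s(y) = 4*y² (s(y) = (2*y)*(2*y) = 4*y²)
G = 9
F(C, u) = 15 + u (F(C, u) = -3*(-5) + u = 15 + u)
(-22 - s(-4))*49 + F(G, 3) = (-22 - 4*(-4)²)*49 + (15 + 3) = (-22 - 4*16)*49 + 18 = (-22 - 1*64)*49 + 18 = (-22 - 64)*49 + 18 = -86*49 + 18 = -4214 + 18 = -4196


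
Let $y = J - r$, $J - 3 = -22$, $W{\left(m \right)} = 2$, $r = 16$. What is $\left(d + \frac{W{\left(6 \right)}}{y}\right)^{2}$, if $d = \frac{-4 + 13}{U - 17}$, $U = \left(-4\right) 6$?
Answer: $\frac{157609}{2059225} \approx 0.076538$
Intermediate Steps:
$J = -19$ ($J = 3 - 22 = -19$)
$y = -35$ ($y = -19 - 16 = -35$)
$U = -24$
$d = - \frac{9}{41}$ ($d = \frac{-4 + 13}{-24 - 17} = \frac{9}{-41} = 9 \left(- \frac{1}{41}\right) = - \frac{9}{41} \approx -0.21951$)
$\left(d + \frac{W{\left(6 \right)}}{y}\right)^{2} = \left(- \frac{9}{41} + \frac{2}{-35}\right)^{2} = \left(- \frac{9}{41} + 2 \left(- \frac{1}{35}\right)\right)^{2} = \left(- \frac{9}{41} - \frac{2}{35}\right)^{2} = \left(- \frac{397}{1435}\right)^{2} = \frac{157609}{2059225}$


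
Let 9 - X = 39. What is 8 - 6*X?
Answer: 188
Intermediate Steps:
X = -30 (X = 9 - 1*39 = 9 - 39 = -30)
8 - 6*X = 8 - 6*(-30) = 8 + 180 = 188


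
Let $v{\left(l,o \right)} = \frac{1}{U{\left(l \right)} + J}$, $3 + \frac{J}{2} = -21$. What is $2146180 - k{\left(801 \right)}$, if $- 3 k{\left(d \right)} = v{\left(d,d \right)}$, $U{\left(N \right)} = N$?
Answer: $\frac{4848220621}{2259} \approx 2.1462 \cdot 10^{6}$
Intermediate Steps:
$J = -48$ ($J = -6 + 2 \left(-21\right) = -6 - 42 = -48$)
$v{\left(l,o \right)} = \frac{1}{-48 + l}$ ($v{\left(l,o \right)} = \frac{1}{l - 48} = \frac{1}{-48 + l}$)
$k{\left(d \right)} = - \frac{1}{3 \left(-48 + d\right)}$
$2146180 - k{\left(801 \right)} = 2146180 - - \frac{1}{-144 + 3 \cdot 801} = 2146180 - - \frac{1}{-144 + 2403} = 2146180 - - \frac{1}{2259} = 2146180 + \frac{1}{2259} = \frac{4848220621}{2259}$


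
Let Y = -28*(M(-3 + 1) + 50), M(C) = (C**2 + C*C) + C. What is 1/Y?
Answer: -1/1568 ≈ -0.00063775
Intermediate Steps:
M(C) = C + 2*C**2 (M(C) = (C**2 + C**2) + C = 2*C**2 + C = C + 2*C**2)
Y = -1568 (Y = -28*((-3 + 1)*(1 + 2*(-3 + 1)) + 50) = -28*(-2*(1 + 2*(-2)) + 50) = -28*(-2*(1 - 4) + 50) = -28*(-2*(-3) + 50) = -28*(6 + 50) = -28*56 = -1568)
1/Y = 1/(-1568) = -1/1568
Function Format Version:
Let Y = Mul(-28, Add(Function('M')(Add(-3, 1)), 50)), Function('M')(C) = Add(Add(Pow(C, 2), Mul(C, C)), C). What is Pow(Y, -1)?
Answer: Rational(-1, 1568) ≈ -0.00063775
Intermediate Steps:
Function('M')(C) = Add(C, Mul(2, Pow(C, 2))) (Function('M')(C) = Add(Add(Pow(C, 2), Pow(C, 2)), C) = Add(Mul(2, Pow(C, 2)), C) = Add(C, Mul(2, Pow(C, 2))))
Y = -1568 (Y = Mul(-28, Add(Mul(Add(-3, 1), Add(1, Mul(2, Add(-3, 1)))), 50)) = Mul(-28, Add(Mul(-2, Add(1, Mul(2, -2))), 50)) = Mul(-28, Add(Mul(-2, Add(1, -4)), 50)) = Mul(-28, Add(Mul(-2, -3), 50)) = Mul(-28, Add(6, 50)) = Mul(-28, 56) = -1568)
Pow(Y, -1) = Pow(-1568, -1) = Rational(-1, 1568)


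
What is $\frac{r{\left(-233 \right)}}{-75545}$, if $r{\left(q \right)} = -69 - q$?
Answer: $- \frac{164}{75545} \approx -0.0021709$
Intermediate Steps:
$\frac{r{\left(-233 \right)}}{-75545} = \frac{-69 - -233}{-75545} = \left(-69 + 233\right) \left(- \frac{1}{75545}\right) = 164 \left(- \frac{1}{75545}\right) = - \frac{164}{75545}$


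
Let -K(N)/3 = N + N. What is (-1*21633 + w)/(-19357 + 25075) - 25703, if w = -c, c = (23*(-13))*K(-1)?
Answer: -48996531/1906 ≈ -25706.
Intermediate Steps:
K(N) = -6*N (K(N) = -3*(N + N) = -6*N)
c = -1794 (c = (23*(-13))*(-6*(-1)) = -299*6 = -1794)
w = 1794 (w = -1*(-1794) = 1794)
(-1*21633 + w)/(-19357 + 25075) - 25703 = (-1*21633 + 1794)/(-19357 + 25075) - 25703 = (-21633 + 1794)/5718 - 25703 = -19839*1/5718 - 25703 = -6613/1906 - 25703 = -48996531/1906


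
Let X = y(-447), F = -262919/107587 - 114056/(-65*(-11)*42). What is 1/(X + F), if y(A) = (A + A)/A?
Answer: -1615418805/6852362611 ≈ -0.23575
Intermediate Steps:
F = -10083200221/1615418805 (F = -262919*1/107587 - 114056/(715*42) = -262919/107587 - 114056/30030 = -262919/107587 - 114056*1/30030 = -262919/107587 - 57028/15015 = -10083200221/1615418805 ≈ -6.2419)
y(A) = 2 (y(A) = (2*A)/A = 2)
X = 2
1/(X + F) = 1/(2 - 10083200221/1615418805) = 1/(-6852362611/1615418805) = -1615418805/6852362611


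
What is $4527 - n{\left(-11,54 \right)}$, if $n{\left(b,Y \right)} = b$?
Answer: $4538$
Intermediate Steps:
$4527 - n{\left(-11,54 \right)} = 4527 - -11 = 4527 + 11 = 4538$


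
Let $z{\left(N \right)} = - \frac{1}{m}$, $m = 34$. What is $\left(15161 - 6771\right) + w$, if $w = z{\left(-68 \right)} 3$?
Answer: $\frac{285257}{34} \approx 8389.9$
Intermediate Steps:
$z{\left(N \right)} = - \frac{1}{34}$
$w = - \frac{3}{34}$ ($w = \left(- \frac{1}{34}\right) 3 = - \frac{3}{34} \approx -0.088235$)
$\left(15161 - 6771\right) + w = \left(15161 - 6771\right) - \frac{3}{34} = 8390 - \frac{3}{34} = \frac{285257}{34}$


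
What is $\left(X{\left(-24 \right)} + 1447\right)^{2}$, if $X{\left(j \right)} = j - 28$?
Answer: $1946025$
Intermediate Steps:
$X{\left(j \right)} = -28 + j$
$\left(X{\left(-24 \right)} + 1447\right)^{2} = \left(\left(-28 - 24\right) + 1447\right)^{2} = \left(-52 + 1447\right)^{2} = 1395^{2} = 1946025$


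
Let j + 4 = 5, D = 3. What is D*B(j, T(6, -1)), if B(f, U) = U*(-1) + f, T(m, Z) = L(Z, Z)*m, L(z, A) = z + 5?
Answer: -69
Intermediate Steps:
L(z, A) = 5 + z
j = 1 (j = -4 + 5 = 1)
T(m, Z) = m*(5 + Z) (T(m, Z) = (5 + Z)*m = m*(5 + Z))
B(f, U) = f - U (B(f, U) = -U + f = f - U)
D*B(j, T(6, -1)) = 3*(1 - 6*(5 - 1)) = 3*(1 - 6*4) = 3*(1 - 1*24) = 3*(1 - 24) = 3*(-23) = -69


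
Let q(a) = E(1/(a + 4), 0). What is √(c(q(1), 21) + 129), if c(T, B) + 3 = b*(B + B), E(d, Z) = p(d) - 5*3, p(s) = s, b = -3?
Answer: 0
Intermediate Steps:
E(d, Z) = -15 + d (E(d, Z) = d - 5*3 = d - 15 = -15 + d)
q(a) = -15 + 1/(4 + a) (q(a) = -15 + 1/(a + 4) = -15 + 1/(4 + a))
c(T, B) = -3 - 6*B (c(T, B) = -3 - 3*(B + B) = -3 - 6*B)
√(c(q(1), 21) + 129) = √((-3 - 6*21) + 129) = √((-3 - 126) + 129) = √(-129 + 129) = √0 = 0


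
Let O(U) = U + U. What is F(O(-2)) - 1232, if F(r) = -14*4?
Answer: -1288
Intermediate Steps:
O(U) = 2*U
F(r) = -56
F(O(-2)) - 1232 = -56 - 1232 = -1288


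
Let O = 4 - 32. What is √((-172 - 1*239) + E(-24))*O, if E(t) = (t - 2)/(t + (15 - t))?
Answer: -28*I*√92865/15 ≈ -568.84*I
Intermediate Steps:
E(t) = -2/15 + t/15 (E(t) = (-2 + t)/15 = (-2 + t)*(1/15) = -2/15 + t/15)
O = -28
√((-172 - 1*239) + E(-24))*O = √((-172 - 1*239) + (-2/15 + (1/15)*(-24)))*(-28) = √((-172 - 239) + (-2/15 - 8/5))*(-28) = √(-411 - 26/15)*(-28) = √(-6191/15)*(-28) = (I*√92865/15)*(-28) = -28*I*√92865/15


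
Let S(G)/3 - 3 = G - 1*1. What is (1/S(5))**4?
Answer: 1/194481 ≈ 5.1419e-6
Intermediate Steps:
S(G) = 6 + 3*G (S(G) = 9 + 3*(G - 1*1) = 9 + 3*(G - 1) = 9 + 3*(-1 + G) = 9 + (-3 + 3*G) = 6 + 3*G)
(1/S(5))**4 = (1/(6 + 3*5))**4 = (1/(6 + 15))**4 = (1/21)**4 = 1/194481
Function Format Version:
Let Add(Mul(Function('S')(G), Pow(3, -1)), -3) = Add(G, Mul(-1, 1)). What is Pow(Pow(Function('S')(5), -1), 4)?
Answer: Rational(1, 194481) ≈ 5.1419e-6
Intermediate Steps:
Function('S')(G) = Add(6, Mul(3, G)) (Function('S')(G) = Add(9, Mul(3, Add(G, Mul(-1, 1)))) = Add(9, Mul(3, Add(G, -1))) = Add(9, Mul(3, Add(-1, G))) = Add(9, Add(-3, Mul(3, G))) = Add(6, Mul(3, G)))
Pow(Pow(Function('S')(5), -1), 4) = Pow(Pow(Add(6, Mul(3, 5)), -1), 4) = Pow(Pow(Add(6, 15), -1), 4) = Pow(Pow(21, -1), 4) = Pow(Rational(1, 21), 4) = Rational(1, 194481)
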